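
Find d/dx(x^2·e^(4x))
Product rule: (fg)'=f'g + fg'
f=x^2, f'=2x
g=e^(4x), g'=4·e^(4x)

Answer: 2x·e^(4x) + 4x^2·e^(4x)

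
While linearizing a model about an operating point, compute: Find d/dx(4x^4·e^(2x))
Product rule: (fg)'=f'g + fg'
f=4x^4, f'=16x^3
g=e^(2x), g'=2·e^(2x)

Answer: 16x^3·e^(2x) + 8x^4·e^(2x)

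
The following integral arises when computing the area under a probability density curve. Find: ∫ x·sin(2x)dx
By parts: u = x, dv = sin(2x) dx
du = dx, v = -cos(2x)/2
= -x·cos(2x)/2 + sin(2x)/2² + C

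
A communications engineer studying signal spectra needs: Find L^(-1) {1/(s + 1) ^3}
L^(-1){1/(s-a)^n} = t^(n-1)·e^(at)/(n-1)!
Here a = -1, n = 3: t^2·e^(-t)/2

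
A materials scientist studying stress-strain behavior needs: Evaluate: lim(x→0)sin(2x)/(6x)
L'Hôpital (0/0): lim 2cos(2x)/6=2/6

Answer: 1/3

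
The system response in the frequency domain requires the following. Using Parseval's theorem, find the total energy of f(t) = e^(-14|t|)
Parseval's theorem: E = integral |f(t)|^2 dt = (1/2pi) integral |F(omega)|^2 domega
E = integral_{-inf}^{inf} e^(-28|t|) dt = 2*integral_0^inf e^(-28t) dt = 2/(2*14) = 1/14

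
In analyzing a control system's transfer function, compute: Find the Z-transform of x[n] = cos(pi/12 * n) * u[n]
Z{cos(w0 * n) * u[n]}=z(z - cos(w0))/(z^2 - 2z * cos(w0) + 1)
With w0=pi/12: X(z)=z(z - cos(pi/12))/(z^2 - 2z * cos(pi/12) + 1)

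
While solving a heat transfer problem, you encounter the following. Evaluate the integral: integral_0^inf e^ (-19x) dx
integral_0^inf e^(-19x) dx=[-1/19*e^(-19x)]_0^inf
=0 - (-1/19)=1/19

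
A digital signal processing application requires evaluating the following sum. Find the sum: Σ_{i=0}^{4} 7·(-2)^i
Geometric series: S=a(1 - r^n)/(1 - r)
a=7, r=-2, n=5
S=7(1+32)/3=77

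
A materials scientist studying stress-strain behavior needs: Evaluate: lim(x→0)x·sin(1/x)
Squeeze theorem: -|x| ≤ x·sin(1/x) ≤ |x|
Since x → 0 as x → 0, by squeeze theorem the limit is 0

Answer: 0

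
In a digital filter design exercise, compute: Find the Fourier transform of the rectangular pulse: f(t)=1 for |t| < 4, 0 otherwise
F(omega) = integral from -4 to 4 of e^(-j*omega*t) dt
= 2*sin(4*omega)/omega = 8*sinc(4*omega/pi)

Answer: 2*sin(4*omega)/omega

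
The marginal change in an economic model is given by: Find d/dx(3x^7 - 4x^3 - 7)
Power rule: d/dx(ax^n) = n·a·x^(n-1)
Term by term: 21·x^6 - 12·x^2

Answer: 21x^6 - 12x^2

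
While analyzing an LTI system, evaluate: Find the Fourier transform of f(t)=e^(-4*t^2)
The Fourier transform of a Gaussian e^(-a*t^2) is sqrt(pi/a)*e^(-omega^2/(4a)).
With a = 4: F(omega) = sqrt(pi)/2*e^(-omega^2/16)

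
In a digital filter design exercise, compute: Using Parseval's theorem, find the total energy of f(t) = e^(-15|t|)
Parseval's theorem: E=integral |f(t)|^2 dt=(1/2pi) integral |F(omega)|^2 domega
E=integral_{-inf}^{inf} e^(-30|t|) dt=2 * integral_0^inf e^(-30t) dt=2/(2 * 15)=1/15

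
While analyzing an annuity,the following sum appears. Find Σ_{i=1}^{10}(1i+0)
= 1·Σ i+0·10 = 1·55+0 = 55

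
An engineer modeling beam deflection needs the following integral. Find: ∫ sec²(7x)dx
Since d/dx[tan(7x)]=7sec²(7x), integral=tan(7x)/7+C

Answer: (1/7)tan(7x)+C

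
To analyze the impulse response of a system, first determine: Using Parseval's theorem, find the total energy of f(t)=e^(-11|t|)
Parseval's theorem: E = integral |f(t)|^2 dt = (1/2pi) integral |F(omega)|^2 domega
E = integral_{-inf}^{inf} e^(-22|t|) dt = 2 * integral_0^inf e^(-22t) dt = 2/(2 * 11) = 1/11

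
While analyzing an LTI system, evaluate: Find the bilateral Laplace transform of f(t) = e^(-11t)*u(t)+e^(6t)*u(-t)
For e^(-11t) * u(t): L=1/(s + 11), Re(s) > -11
For e^(6t) * u(-t): L=-1/(s-6), Re(s) < 6
Combined: F(s)=1/(s + 11) - 1/(s-6), -11 < Re(s) < 6

Answer: 1/(s + 11) - 1/(s-6), ROC: -11 < Re(s) < 6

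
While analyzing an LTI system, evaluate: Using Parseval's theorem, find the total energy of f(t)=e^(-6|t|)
Parseval's theorem: E = integral |f(t)|^2 dt = (1/2pi) integral |F(omega)|^2 domega
E = integral_{-inf}^{inf} e^(-12|t|) dt = 2 * integral_0^inf e^(-12t) dt = 2/(2 * 6) = 1/6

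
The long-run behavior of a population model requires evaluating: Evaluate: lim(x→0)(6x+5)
Polynomial is continuous, so substitute x = 0:
6·0+5 = 5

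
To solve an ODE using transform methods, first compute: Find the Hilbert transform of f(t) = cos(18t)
The Hilbert transform shifts each frequency component by -pi/2.
H{cos(wt)}=sin(wt)
With w=18: H{cos(18t)}=sin(18t)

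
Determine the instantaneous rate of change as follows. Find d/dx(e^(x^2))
Chain rule: d/dx[e^u] = e^u · u' where u = x^2
u' = 2x

Answer: 2x·e^(x^2)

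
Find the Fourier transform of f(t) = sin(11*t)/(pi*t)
sin(W * t)/(pi * t) = (W/pi) * sinc(W * t/pi) is the impulse response of the ideal low-pass filter with cutoff W (here W = 11).
Its Fourier transform is a rectangular function:
F(omega) = 1 for |omega| < 11, 0 otherwise

Answer: rect(omega/22) [i.e., 1 for |omega| < 11, 0 otherwise]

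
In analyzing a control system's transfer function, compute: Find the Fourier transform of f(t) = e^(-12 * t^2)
The Fourier transform of a Gaussian e^(-a * t^2) is sqrt(pi/a) * e^(-omega^2/(4a)).
With a=12: F(omega)=sqrt(pi/12) * e^(-omega^2/48)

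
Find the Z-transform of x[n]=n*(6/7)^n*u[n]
Using the property Z{n*a^n*u[n]}=az/(z-a)^2
With a=6/7: X(z)=(6/7)z/(z - 6/7)^2, |z| > 6/7

Answer: (6/7)z/(z - 6/7)^2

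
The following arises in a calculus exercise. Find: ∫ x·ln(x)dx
By parts: u = ln(x), dv = x dx
du = 1/x dx, v = x^2/2
= x^2·ln(x)/2 - ∫ x/2 dx
= x^2·ln(x)/2 - x^2/4 + C

Answer: x^2(ln(x)/2 - 1/4) + C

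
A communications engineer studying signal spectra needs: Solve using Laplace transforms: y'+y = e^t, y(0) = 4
Take L: sY - 4 + Y = 1/(s-1)
Y(s + 1) = 1/(s-1) + 4
Y = 1/((s-1)(s + 1)) + 4/(s + 1)
Partial fractions: 1/((s-1)(s + 1)) = (1/2)/(s-1) - (1/2)/(s + 1)
So Y = (1/2)/(s-1) + (7/2)/(s + 1)
Inverse Laplace transform (L^(-1){1/(s-1)} = e^t, L^(-1){1/(s + 1)} = e^(-t)):

Answer: y(t) = (1/2)·e^t + (7/2)·e^(-t)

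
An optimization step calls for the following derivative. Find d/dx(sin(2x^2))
Chain rule: d/dx[sin(u)] = cos(u)·u' where u = 2x^2
u' = 4x

Answer: 4x·cos(2x^2)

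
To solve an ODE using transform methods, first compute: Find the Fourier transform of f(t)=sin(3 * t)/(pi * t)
sin(W*t)/(pi*t) = (W/pi)*sinc(W*t/pi) is the impulse response of the ideal low-pass filter with cutoff W (here W = 3).
Its Fourier transform is a rectangular function:
F(omega) = 1 for |omega| < 3, 0 otherwise

Answer: rect(omega/6) [i.e., 1 for |omega| < 3, 0 otherwise]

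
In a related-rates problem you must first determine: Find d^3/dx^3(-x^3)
Apply power rule 3 times:
d^1: -3x^2
d^2: -6x
d^3: -6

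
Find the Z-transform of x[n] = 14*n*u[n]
Z{n * u[n]} = z/(z-1)^2
By linearity: Z{14 * n * u[n]} = 14z/(z-1)^2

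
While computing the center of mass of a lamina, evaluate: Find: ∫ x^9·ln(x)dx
By parts: u = ln(x), dv = x^9 dx
du = 1/x dx, v = x^10/10
= x^10·ln(x)/10 - ∫ x^9/10 dx
= x^10·ln(x)/10 - x^10/100+C

Answer: x^10(ln(x)/10-1/100)+C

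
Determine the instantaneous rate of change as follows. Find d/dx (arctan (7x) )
d/dx[arctan(u)]=u'/(1 + u²), u=7x, u'=7

Answer: 7/(1 + 49x²)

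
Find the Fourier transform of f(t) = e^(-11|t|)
Using the standard pair: F{e^(-a|t|)}=2a/(a^2 + omega^2)
With a=11: F(omega)=22/(121 + omega^2)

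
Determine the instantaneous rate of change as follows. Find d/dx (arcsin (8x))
d/dx[arcsin(u)] = u'/√(1-u²), u = 8x, u' = 8

Answer: 8/√(1 - 64x²)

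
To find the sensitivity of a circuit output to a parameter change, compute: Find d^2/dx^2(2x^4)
Apply power rule 2 times:
d^1: 8x^3
d^2: 24x^2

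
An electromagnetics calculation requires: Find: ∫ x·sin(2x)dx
By parts: u = x, dv = sin(2x) dx
du = dx, v = -cos(2x)/2
= -x·cos(2x)/2+sin(2x)/2²+C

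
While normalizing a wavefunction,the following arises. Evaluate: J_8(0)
J_n(0) = 0 for all n > 0 (Bessel function of first kind)
J_8(0) = 0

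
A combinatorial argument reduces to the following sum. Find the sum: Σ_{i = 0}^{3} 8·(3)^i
Geometric series: S = a(1 - r^n)/(1 - r)
a = 8, r = 3, n = 4
S = 8(1 - 81)/-2 = 320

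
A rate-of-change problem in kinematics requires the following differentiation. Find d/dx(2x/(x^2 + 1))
Quotient rule: (f/g)' = (f'g - fg')/g²
f = 2x, f' = 2
g = x^2 + 1, g' = 2x

Answer: (2·(x^2 + 1) - 4x^2)/(x^2 + 1)²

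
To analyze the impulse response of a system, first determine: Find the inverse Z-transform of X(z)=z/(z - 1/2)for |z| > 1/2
Standard pair: z/(z-a) <-> a^n*u[n] for causal signals
With a=1/2: x[n]=(1/2)^n*u[n]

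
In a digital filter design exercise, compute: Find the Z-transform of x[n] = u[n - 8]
Using the time-shift property: Z{u[n-8]}=z^(-8)*z/(z-1)
=z^(-7)/(z-1)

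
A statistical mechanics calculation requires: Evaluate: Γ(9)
Γ(n)=(n-1)! for positive integers
Γ(9)=8!=40320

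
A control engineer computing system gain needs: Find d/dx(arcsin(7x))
d/dx[arcsin(u)] = u'/√(1-u²), u = 7x, u' = 7

Answer: 7/√(1 - 49x²)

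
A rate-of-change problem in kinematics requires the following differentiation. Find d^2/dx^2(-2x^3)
Apply power rule 2 times:
d^1: -6x^2
d^2: -12x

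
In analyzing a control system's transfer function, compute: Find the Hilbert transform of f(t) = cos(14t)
The Hilbert transform shifts each frequency component by -pi/2.
H{cos(wt)}=sin(wt)
With w=14: H{cos(14t)}=sin(14t)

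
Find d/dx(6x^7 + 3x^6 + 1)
Power rule: d/dx(ax^n)=n·a·x^(n-1)
Term by term: 42·x^6+18·x^5

Answer: 42x^6+18x^5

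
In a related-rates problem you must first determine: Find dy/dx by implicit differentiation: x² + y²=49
Differentiate both sides: 2x + 2y·(dy/dx) = 0
Solve: dy/dx = -2x/(2y) = -x/y

Answer: dy/dx = -x/y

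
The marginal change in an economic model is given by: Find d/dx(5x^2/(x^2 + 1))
Quotient rule: (f/g)' = (f'g - fg')/g²
f = 5x^2, f' = 10x
g = x^2 + 1, g' = 2x

Answer: (10x·(x^2 + 1) - 10x^3)/(x^2 + 1)²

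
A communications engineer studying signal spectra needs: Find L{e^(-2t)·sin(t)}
First shifting: L{e^(at)f(t)}=F(s-a)
L{sin(t)}=1/(s² + 1)
Shift: 1/((s + 2)² + 1)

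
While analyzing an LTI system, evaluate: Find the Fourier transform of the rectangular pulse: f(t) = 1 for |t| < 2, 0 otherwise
F(omega)=integral from -2 to 2 of e^(-j*omega*t) dt
=2*sin(2*omega)/omega=4*sinc(2*omega/pi)

Answer: 2*sin(2*omega)/omega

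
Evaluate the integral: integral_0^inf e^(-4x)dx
integral_0^inf e^(-4x) dx = [-1/4*e^(-4x)]_0^inf
= 0 - (-1/4) = 1/4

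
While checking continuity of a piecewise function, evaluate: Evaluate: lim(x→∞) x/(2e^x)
Apply L'Hôpital 1 times (∞/∞ each time):
Eventually get 1!/(2e^x) → 0

Answer: 0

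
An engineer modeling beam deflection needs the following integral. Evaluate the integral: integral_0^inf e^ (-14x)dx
integral_0^inf e^(-14x) dx=[-1/14 * e^(-14x)]_0^inf
=0 - (-1/14)=1/14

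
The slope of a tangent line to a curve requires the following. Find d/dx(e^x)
Chain rule: d/dx[e^u] = e^u · u' where u = x
u' = 1

Answer: 1·e^x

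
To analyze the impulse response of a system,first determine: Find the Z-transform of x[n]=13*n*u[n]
Z{n * u[n]}=z/(z-1)^2
By linearity: Z{13 * n * u[n]}=13z/(z-1)^2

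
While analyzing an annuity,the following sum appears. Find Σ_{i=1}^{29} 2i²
=2·n(n+1)(2n+1)/6=2·29·30·59/6=17110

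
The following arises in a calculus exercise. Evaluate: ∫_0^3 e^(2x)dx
Antiderivative: (1/2)e^(2x)
Evaluate: (1/2)(e^6 - 1)

Answer: (e^6 - 1)/2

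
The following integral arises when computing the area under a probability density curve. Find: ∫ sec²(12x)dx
Since d/dx[tan(12x)]=12sec²(12x), integral=tan(12x)/12 + C

Answer: (1/12)tan(12x) + C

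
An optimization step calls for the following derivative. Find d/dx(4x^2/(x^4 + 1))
Quotient rule: (f/g)'=(f'g - fg')/g²
f=4x^2, f'=8x
g=x^4+1, g'=4x^3

Answer: (8x·(x^4+1)-16x^5)/(x^4+1)²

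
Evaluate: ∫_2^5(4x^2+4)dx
Step 1: Find antiderivative F(x)=(4/3)x^3+4x
Step 2: F(5) - F(2)=560/3 - (56/3)=168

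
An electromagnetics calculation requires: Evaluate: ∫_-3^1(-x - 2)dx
Step 1: Find antiderivative F(x)=(-1/2)x^2 - 2x
Step 2: F(1) - F(-3)=-5/2 - (3/2)=-4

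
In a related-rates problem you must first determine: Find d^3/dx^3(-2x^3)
Apply power rule 3 times:
d^1: -6x^2
d^2: -12x
d^3: -12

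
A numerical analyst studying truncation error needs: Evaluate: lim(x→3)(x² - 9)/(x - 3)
Factor: (x² - 9)=(x-3)(x+3)
Cancel (x-3): lim(x→3) (x+3)=6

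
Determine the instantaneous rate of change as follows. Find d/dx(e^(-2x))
Chain rule: d/dx[e^u] = e^u · u' where u = -2x
u' = -2

Answer: -2·e^(-2x)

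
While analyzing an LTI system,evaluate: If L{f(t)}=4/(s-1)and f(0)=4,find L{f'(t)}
L{f'(t)} = s·F(s) - f(0) = 4s/(s-1) - 4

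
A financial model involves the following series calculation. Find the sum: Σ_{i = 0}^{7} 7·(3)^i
Geometric series: S=a(1 - r^n)/(1 - r)
a=7, r=3, n=8
S=7(1-6561)/-2=22960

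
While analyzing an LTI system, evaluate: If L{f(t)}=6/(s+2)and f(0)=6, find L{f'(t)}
L{f'(t)}=s·F(s) - f(0)=6s/(s + 2) - 6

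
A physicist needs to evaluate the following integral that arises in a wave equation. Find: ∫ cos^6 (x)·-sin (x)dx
Let u=cos(x), du=-sin(x) dx
∫ u^6 du=u^7/7 + C

Answer: cos^7(x)/7 + C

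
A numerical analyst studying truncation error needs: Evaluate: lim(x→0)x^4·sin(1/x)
Squeeze theorem: -|x^4| ≤ x^4·sin(1/x) ≤ |x^4|
Since x^4 → 0 as x → 0, by squeeze theorem the limit is 0

Answer: 0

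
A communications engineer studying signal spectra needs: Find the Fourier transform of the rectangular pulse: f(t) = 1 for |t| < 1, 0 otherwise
F(omega) = integral from -1 to 1 of e^(-j * omega * t) dt
= 2 * sin(1 * omega)/omega = 2 * sinc(1 * omega/pi)

Answer: 2 * sin(1 * omega)/omega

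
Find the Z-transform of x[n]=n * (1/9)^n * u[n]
Using the property Z{n * a^n * u[n]}=az/(z-a)^2
With a=1/9: X(z)=(1/9)z/(z - 1/9)^2, |z| > 1/9

Answer: (1/9)z/(z - 1/9)^2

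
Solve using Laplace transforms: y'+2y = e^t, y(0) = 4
Take L: sY - 4+2Y=1/(s-1)
Y(s+2)=1/(s-1)+4
Y=1/((s-1)(s+2))+4/(s+2)
Partial fractions: 1/((s-1)(s+2))=(1/3)/(s-1) - (1/3)/(s+2)
So Y=(1/3)/(s-1)+(11/3)/(s+2)
Inverse Laplace transform (L^(-1){1/(s-1)}=e^t, L^(-1){1/(s+2)}=e^(-2t)):

Answer: y(t)=(1/3)·e^t+(11/3)·e^(-2t)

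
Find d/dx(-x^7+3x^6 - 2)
Power rule: d/dx(ax^n) = n·a·x^(n-1)
Term by term: -7·x^6+18·x^5

Answer: -7x^6+18x^5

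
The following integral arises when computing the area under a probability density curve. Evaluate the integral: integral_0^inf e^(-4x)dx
integral_0^inf e^(-4x) dx = [-1/4 * e^(-4x)]_0^inf
= 0 - (-1/4) = 1/4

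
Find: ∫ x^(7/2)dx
Power rule: ∫ x^(7/2) dx=x^(9/2)/(9/2) + C

Answer: (2/9)·x^(9/2) + C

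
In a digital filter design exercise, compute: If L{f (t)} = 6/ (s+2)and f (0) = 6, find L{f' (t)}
L{f'(t)}=s·F(s) - f(0)=6s/(s+2)-6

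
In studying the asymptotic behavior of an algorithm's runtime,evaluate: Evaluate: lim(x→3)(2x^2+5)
Polynomial is continuous, so substitute x=3:
2·3^2+5=23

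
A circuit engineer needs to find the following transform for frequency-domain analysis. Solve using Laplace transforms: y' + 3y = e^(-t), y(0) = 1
Take L: sY - 1+3Y=1/(s+1)
Y(s+3)=1/(s+1)+1
Y=1/((s+1)(s+3))+1/(s+3)
Partial fractions: 1/((s+1)(s+3))=(1/2)/(s+1) - (1/2)/(s+3)
So Y=(1/2)/(s+1)+(1/2)/(s+3)
Inverse Laplace transform (L^(-1){1/(s+1)}=e^(-t), L^(-1){1/(s+3)}=e^(-3t)):

Answer: y(t)=(1/2)·e^(-t)+(1/2)·e^(-3t)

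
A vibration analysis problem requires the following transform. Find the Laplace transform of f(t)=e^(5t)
L{e^(at)} = 1/(s-a)
L{e^(5t)} = 1/(s-5)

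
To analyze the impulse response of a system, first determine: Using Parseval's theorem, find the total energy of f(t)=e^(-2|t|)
Parseval's theorem: E=integral |f(t)|^2 dt=(1/2pi) integral |F(omega)|^2 domega
E=integral_{-inf}^{inf} e^(-4|t|) dt=2 * integral_0^inf e^(-4t) dt=2/(2 * 2)=1/2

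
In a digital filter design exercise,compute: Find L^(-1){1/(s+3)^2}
L^(-1){1/(s-a)^n}=t^(n-1)·e^(at)/(n-1)!
Here a=-3, n=2: t^1·e^(-3t)/1

Answer: t·e^(-3t)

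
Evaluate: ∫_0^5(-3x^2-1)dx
Step 1: Find antiderivative F(x)=-x^3 - x
Step 2: F(5) - F(0)=-130 - (0)=-130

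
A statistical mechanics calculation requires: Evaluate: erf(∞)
erf(∞)=1 (the error function converges to 1)

Answer: 1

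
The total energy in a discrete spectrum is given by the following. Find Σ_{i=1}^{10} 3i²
= 3·n(n+1)(2n+1)/6 = 3·10·11·21/6 = 1155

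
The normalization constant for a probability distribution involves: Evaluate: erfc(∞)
erfc(x) = 1 - erf(x); erfc(∞) = 1 - erf(∞) = 1-1 = 0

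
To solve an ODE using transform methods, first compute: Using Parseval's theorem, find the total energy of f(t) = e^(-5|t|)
Parseval's theorem: E=integral |f(t)|^2 dt=(1/2pi) integral |F(omega)|^2 domega
E=integral_{-inf}^{inf} e^(-10|t|) dt=2*integral_0^inf e^(-10t) dt=2/(2*5)=1/5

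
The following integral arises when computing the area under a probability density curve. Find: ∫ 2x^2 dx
Using power rule: ∫ 2x^2 dx = 2/3 x^3 + C = (2/3)x^3 + C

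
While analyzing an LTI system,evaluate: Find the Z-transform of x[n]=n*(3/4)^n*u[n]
Using the property Z{n * a^n * u[n]} = az/(z-a)^2
With a = 3/4: X(z) = (3/4)z/(z - 3/4)^2, |z| > 3/4

Answer: (3/4)z/(z - 3/4)^2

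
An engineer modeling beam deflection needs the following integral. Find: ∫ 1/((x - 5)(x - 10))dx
Partial fractions: 1/((x-5)(x-10)) = A/(x-5) + B/(x-10)
A = -1/5, B = 1/5
∫ [-1/5· 1/(x-5) + 1/5· 1/(x-10)] dx
= (1/5)[ln|x-10| - ln|x-5|] + C

Answer: (1/5)·ln|(x-10)/(x-5)| + C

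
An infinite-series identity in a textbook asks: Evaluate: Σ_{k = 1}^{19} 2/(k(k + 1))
Partial fractions: 2/(k(k + 1)) = 2/k - 2/(k + 1)
Telescoping sum: 2(1 - 1/20) = 2·19/20

Answer: 19/10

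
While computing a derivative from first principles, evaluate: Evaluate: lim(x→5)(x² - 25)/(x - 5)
Factor: (x² - 25)=(x-5)(x + 5)
Cancel (x-5): lim(x→5) (x + 5)=10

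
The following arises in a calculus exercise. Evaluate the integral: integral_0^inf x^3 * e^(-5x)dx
This is a Gamma integral. Substitute u=5x (du=5 dx):
integral_0^inf x^3*e^(-5x) dx=(1/5^4) integral_0^inf u^3*e^(-u) du
=Gamma(4)/5^4=3!/5^4=6/625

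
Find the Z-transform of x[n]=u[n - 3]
Using the time-shift property: Z{u[n-3]}=z^(-3)*z/(z-1)
=z^(-2)/(z-1)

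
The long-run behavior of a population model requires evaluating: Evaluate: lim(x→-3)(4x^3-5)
Polynomial is continuous, so substitute x=-3:
4·(-3)^3-5=-113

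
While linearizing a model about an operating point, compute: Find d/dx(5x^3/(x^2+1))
Quotient rule: (f/g)' = (f'g - fg')/g²
f = 5x^3, f' = 15x^2
g = x^2 + 1, g' = 2x

Answer: (15x^2·(x^2 + 1) - 10x^4)/(x^2 + 1)²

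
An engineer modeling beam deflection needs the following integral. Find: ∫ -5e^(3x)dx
Since d/dx[e^(3x)]=3e^(3x), we get -5/3 e^(3x)+C

Answer: (-5/3)e^(3x)+C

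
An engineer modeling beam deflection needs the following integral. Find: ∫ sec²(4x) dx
Since d/dx[tan(4x)]=4sec²(4x), integral=tan(4x)/4+C

Answer: (1/4)tan(4x)+C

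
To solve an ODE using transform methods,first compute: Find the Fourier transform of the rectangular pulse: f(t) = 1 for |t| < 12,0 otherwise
F(omega)=integral from -12 to 12 of e^(-j*omega*t) dt
=2*sin(12*omega)/omega=24*sinc(12*omega/pi)

Answer: 2*sin(12*omega)/omega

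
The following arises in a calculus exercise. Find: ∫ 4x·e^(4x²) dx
Let u=4x², du=8x dx
∫ (1/2)e^u du=e^u/2 + C

Answer: e^(4x²)/2 + C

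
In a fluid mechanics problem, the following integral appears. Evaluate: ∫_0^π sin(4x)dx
Antiderivative: -cos(4x)/4
Evaluate at bounds: [-cos(4·π)/4] - [-cos(4·0)/4]
=(-(1) + (1))/4=0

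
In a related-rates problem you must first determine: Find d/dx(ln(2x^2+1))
Chain rule: d/dx[ln(u)] = u'/u where u = 2x^2+1
u' = 4x

Answer: (4x)/(2x^2+1)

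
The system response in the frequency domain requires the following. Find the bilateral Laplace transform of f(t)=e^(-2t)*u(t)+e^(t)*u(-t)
For e^(-2t) * u(t): L = 1/(s+2), Re(s) > -2
For e^(t) * u(-t): L = -1/(s-1), Re(s) < 1
Combined: F(s) = 1/(s+2)-1/(s-1), -2 < Re(s) < 1

Answer: 1/(s+2)-1/(s-1), ROC: -2 < Re(s) < 1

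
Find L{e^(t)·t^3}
First shifting: L{e^(at)f(t)} = F(s-a)
L{t^3} = 6/s^4
Shift s → s-1: 6/(s-1)^4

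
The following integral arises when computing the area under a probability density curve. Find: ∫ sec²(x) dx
Since d/dx[tan(x)]=sec²(x), integral=tan(x)+C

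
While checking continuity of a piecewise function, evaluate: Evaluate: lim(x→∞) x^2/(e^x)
Apply L'Hôpital 2 times (∞/∞ each time):
Eventually get 2!/(e^x) → 0

Answer: 0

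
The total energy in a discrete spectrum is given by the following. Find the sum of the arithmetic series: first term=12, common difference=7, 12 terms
Last term: a_n=12+(12-1)·7=89
Sum=n(a_1+a_n)/2=12(12+89)/2=606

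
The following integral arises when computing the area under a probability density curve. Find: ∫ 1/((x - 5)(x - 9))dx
Partial fractions: 1/((x-5)(x-9)) = A/(x-5)+B/(x-9)
A = -1/4, B = 1/4
∫ [-1/4· 1/(x-5)+1/4· 1/(x-9)] dx
= (1/4)[ln|x-9| - ln|x-5|]+C

Answer: (1/4)·ln|(x-9)/(x-5)|+C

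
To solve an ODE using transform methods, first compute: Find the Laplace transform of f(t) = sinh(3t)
L{sinh(at)}=a/(s²-a²)
L{sinh(3t)}=3/(s²-9)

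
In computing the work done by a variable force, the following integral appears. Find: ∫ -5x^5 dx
Using power rule: ∫ -5x^5 dx = -5/6 x^6 + C = (-5/6)x^6 + C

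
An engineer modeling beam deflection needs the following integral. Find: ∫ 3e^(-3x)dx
Since d/dx[e^(-3x)]=-3e^(-3x), we get -1 e^(-3x)+C

Answer: -e^(-3x)+C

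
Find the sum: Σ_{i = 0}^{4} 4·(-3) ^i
Geometric series: S = a(1 - r^n)/(1 - r)
a = 4, r = -3, n = 5
S = 4(1 + 243)/4 = 244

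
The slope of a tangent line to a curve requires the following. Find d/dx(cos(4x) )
Chain rule: d/dx[cos(u)]=-sin(u)·u' where u=4x
u'=4

Answer: -4·sin(4x)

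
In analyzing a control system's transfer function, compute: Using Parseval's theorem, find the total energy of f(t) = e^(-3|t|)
Parseval's theorem: E=integral |f(t)|^2 dt=(1/2pi) integral |F(omega)|^2 domega
E=integral_{-inf}^{inf} e^(-6|t|) dt=2 * integral_0^inf e^(-6t) dt=2/(2 * 3)=1/3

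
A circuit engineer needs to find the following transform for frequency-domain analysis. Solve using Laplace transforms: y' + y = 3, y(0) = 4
Take L of both sides: sY(s) - 4 + Y(s)=3/s
Y(s)(s + 1)=3/s + 4
Y(s)=3/(s(s + 1)) + 4/(s + 1)
Partial fractions: 3/(s(s + 1))=3/s - 3/(s + 1)
So Y(s)=3/s + 1/(s + 1)
Inverse transform (L^(-1){1/s}=1, L^(-1){1/(s + 1)}=e^(-t)):

Answer: y(t)=3 + e^(-t)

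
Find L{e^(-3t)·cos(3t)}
First shifting: L{e^(at)f(t)}=F(s-a)
L{cos(3t)}=s/(s² + 9)
Shift: (s + 3)/((s + 3)² + 9)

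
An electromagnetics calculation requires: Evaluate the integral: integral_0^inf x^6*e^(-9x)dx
This is a Gamma integral. Substitute u = 9x (du = 9 dx):
integral_0^inf x^6*e^(-9x) dx = (1/9^7) integral_0^inf u^6*e^(-u) du
= Gamma(7)/9^7 = 6!/9^7 = 720/4782969

Answer: 80/531441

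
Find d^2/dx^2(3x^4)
Apply power rule 2 times:
d^1: 12x^3
d^2: 36x^2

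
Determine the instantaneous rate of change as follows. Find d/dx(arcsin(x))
d/dx[arcsin(u)]=u'/√(1-u²), u=x, u'=1

Answer: 1/√(1-x²)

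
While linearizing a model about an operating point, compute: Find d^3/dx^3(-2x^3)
Apply power rule 3 times:
d^1: -6x^2
d^2: -12x
d^3: -12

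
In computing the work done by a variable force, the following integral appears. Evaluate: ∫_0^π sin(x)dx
Antiderivative: -cos(x)
Evaluate at bounds: [-cos(1·π)/1] - [-cos(1·0)/1]
= (-(-1)+(1))/1 = 2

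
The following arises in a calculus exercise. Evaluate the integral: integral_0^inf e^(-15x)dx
integral_0^inf e^(-15x) dx=[-1/15*e^(-15x)]_0^inf
=0 - (-1/15)=1/15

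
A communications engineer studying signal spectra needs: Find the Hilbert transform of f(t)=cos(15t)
The Hilbert transform shifts each frequency component by -pi/2.
H{cos(wt)} = sin(wt)
With w = 15: H{cos(15t)} = sin(15t)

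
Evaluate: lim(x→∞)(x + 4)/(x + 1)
Divide numerator and denominator by x:
lim (1+4/x)/(1+1/x) = 1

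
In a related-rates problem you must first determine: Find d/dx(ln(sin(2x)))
Chain rule: d/dx[ln(u)]=u'/u where u=sin(2x)
u'=2cos(2x)

Answer: (2cos(2x))/(sin(2x))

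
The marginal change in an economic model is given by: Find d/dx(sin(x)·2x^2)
Product rule: (fg)'=f'g+fg'
f=sin(x), f'=cos(x)
g=2x^2, g'=4x

Answer: 2·cos(x)·x^2+4·sin(x)·x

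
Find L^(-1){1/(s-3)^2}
L^(-1){1/(s-a)^n}=t^(n-1)·e^(at)/(n-1)!
Here a=3, n=2: t^1·e^(3t)/1

Answer: t·e^(3t)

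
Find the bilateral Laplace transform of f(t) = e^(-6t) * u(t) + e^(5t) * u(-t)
For e^(-6t) * u(t): L=1/(s + 6), Re(s) > -6
For e^(5t) * u(-t): L=-1/(s-5), Re(s) < 5
Combined: F(s)=1/(s + 6) - 1/(s-5), -6 < Re(s) < 5

Answer: 1/(s + 6) - 1/(s-5), ROC: -6 < Re(s) < 5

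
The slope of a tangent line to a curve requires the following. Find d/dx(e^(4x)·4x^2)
Product rule: (fg)' = f'g + fg'
f = e^(4x), f' = 4·e^(4x)
g = 4x^2, g' = 8x

Answer: 16·e^(4x)·x^2 + 8·e^(4x)·x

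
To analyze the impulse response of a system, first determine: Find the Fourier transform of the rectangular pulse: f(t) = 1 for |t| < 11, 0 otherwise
F(omega) = integral from -11 to 11 of e^(-j * omega * t) dt
= 2 * sin(11 * omega)/omega = 22 * sinc(11 * omega/pi)

Answer: 2 * sin(11 * omega)/omega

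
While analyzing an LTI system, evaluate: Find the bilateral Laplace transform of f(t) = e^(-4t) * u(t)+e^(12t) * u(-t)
For e^(-4t)*u(t): L = 1/(s + 4), Re(s) > -4
For e^(12t)*u(-t): L = -1/(s-12), Re(s) < 12
Combined: F(s) = 1/(s + 4) - 1/(s-12), -4 < Re(s) < 12

Answer: 1/(s + 4) - 1/(s-12), ROC: -4 < Re(s) < 12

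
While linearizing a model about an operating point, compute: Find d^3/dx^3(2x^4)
Apply power rule 3 times:
d^1: 8x^3
d^2: 24x^2
d^3: 48x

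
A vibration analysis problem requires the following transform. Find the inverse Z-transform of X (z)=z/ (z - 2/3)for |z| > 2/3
Standard pair: z/(z-a) <-> a^n*u[n] for causal signals
With a = 2/3: x[n] = (2/3)^n*u[n]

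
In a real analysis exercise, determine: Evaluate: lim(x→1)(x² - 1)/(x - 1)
Factor: (x² - 1) = (x-1)(x+1)
Cancel (x-1): lim(x→1) (x+1) = 2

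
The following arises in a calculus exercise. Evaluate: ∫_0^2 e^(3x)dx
Antiderivative: (1/3)e^(3x)
Evaluate: (1/3)(e^6 - 1)

Answer: (e^6 - 1)/3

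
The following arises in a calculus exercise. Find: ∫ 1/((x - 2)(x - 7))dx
Partial fractions: 1/((x-2)(x-7)) = A/(x-2) + B/(x-7)
A = -1/5, B = 1/5
∫ [-1/5· 1/(x-2) + 1/5· 1/(x-7)] dx
= (1/5)[ln|x-7| - ln|x-2|] + C

Answer: (1/5)·ln|(x-7)/(x-2)| + C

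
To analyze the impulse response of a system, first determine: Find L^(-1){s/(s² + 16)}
L^(-1){s/(s²+w²)} = cos(wt)
Here w = 4

Answer: cos(4t)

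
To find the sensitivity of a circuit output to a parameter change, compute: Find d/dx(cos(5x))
Chain rule: d/dx[cos(u)] = -sin(u)·u' where u = 5x
u' = 5

Answer: -5·sin(5x)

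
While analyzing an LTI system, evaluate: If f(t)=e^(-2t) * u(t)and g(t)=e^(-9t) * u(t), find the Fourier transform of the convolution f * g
By the convolution theorem: F{f*g} = F(omega)*G(omega)
F(omega) = 1/(2+j*omega), G(omega) = 1/(9+j*omega)
F{f*g} = 1/((2+j*omega)(9+j*omega))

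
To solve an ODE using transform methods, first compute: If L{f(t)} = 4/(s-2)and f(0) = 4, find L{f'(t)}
L{f'(t)}=s·F(s) - f(0)=4s/(s-2) - 4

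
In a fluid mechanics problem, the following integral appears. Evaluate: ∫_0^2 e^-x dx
Antiderivative: -e^-x
Evaluate: -(e^-2 - 1)

Answer: (e^-2 - 1)/(-1)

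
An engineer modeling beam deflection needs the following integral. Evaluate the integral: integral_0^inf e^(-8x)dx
integral_0^inf e^(-8x) dx=[-1/8*e^(-8x)]_0^inf
=0 - (-1/8)=1/8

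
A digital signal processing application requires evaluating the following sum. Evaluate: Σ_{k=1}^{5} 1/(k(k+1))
Partial fractions: 1/(k(k + 1))=1/k - 1/(k + 1)
Telescoping sum: 1(1 - 1/6)=1·5/6

Answer: 5/6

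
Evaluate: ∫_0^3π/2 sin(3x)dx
Antiderivative: -cos(3x)/3
Evaluate at bounds: [-cos(3·3π/2)/3] - [-cos(3·0)/3]
= (-(0) + (1))/3 = 1/3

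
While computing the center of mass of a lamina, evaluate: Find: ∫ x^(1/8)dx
Power rule: ∫ x^(1/8) dx=x^(9/8)/(9/8) + C

Answer: (8/9)·x^(9/8) + C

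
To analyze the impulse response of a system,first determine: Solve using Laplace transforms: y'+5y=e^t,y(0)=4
Take L: sY - 4+5Y = 1/(s-1)
Y(s+5) = 1/(s-1)+4
Y = 1/((s-1)(s+5))+4/(s+5)
Partial fractions: 1/((s-1)(s+5)) = (1/6)/(s-1) - (1/6)/(s+5)
So Y = (1/6)/(s-1)+(23/6)/(s+5)
Inverse Laplace transform (L^(-1){1/(s-1)} = e^t, L^(-1){1/(s+5)} = e^(-5t)):

Answer: y(t) = (1/6)·e^t+(23/6)·e^(-5t)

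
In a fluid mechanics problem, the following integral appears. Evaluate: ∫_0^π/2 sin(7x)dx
Antiderivative: -cos(7x)/7
Evaluate at bounds: [-cos(7·π/2)/7] - [-cos(7·0)/7]
=(-(0) + (1))/7=1/7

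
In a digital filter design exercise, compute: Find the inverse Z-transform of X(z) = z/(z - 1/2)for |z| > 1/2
Standard pair: z/(z-a) <-> a^n*u[n] for causal signals
With a = 1/2: x[n] = (1/2)^n*u[n]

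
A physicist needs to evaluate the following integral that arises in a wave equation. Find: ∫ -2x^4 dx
Using power rule: ∫ -2x^4 dx = -2/5 x^5+C = (-2/5)x^5+C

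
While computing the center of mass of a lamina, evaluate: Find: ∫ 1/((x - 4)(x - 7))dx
Partial fractions: 1/((x-4)(x-7))=A/(x-4)+B/(x-7)
A=-1/3, B=1/3
∫ [-1/3· 1/(x-4)+1/3· 1/(x-7)] dx
=(1/3)[ln|x-7| - ln|x-4|]+C

Answer: (1/3)·ln|(x-7)/(x-4)|+C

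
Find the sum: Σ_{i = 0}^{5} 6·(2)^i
Geometric series: S = a(1 - r^n)/(1 - r)
a = 6, r = 2, n = 6
S = 6(1-64)/-1 = 378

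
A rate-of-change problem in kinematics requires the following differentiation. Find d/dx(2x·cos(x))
Product rule: (fg)'=f'g+fg'
f=2x, f'=2
g=cos(x), g'=-sin(x)

Answer: 2·cos(x)-2x·sin(x)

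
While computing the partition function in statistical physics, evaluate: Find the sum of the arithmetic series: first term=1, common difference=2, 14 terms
Last term: a_n=1 + (14 - 1)·2=27
Sum=n(a_1 + a_n)/2=14(1 + 27)/2=196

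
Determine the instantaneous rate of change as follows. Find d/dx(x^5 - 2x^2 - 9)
Power rule: d/dx(ax^n) = n·a·x^(n-1)
Term by term: 5·x^4 - 4·x

Answer: 5x^4 - 4x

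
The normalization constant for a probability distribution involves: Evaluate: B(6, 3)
B(x,y) = Γ(x)Γ(y)/Γ(x+y) = (x-1)!(y-1)!/(x+y-1)!
B(6,3) = 5!·2!/8! = 1/168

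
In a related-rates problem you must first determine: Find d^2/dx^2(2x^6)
Apply power rule 2 times:
d^1: 12x^5
d^2: 60x^4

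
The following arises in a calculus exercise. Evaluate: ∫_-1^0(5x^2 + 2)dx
Step 1: Find antiderivative F(x) = (5/3)x^3+2x
Step 2: F(0) - F(-1) = 0 - (-11/3) = 11/3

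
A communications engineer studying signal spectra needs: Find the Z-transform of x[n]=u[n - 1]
Using the time-shift property: Z{u[n-1]} = z^(-1) * z/(z-1)
= z^(0)/(z-1)

Answer: 1/(z-1)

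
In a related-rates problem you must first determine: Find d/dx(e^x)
Chain rule: d/dx[e^u] = e^u · u' where u = x
u' = 1

Answer: 1·e^x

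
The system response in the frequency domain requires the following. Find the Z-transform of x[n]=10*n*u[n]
Z{n*u[n]}=z/(z-1)^2
By linearity: Z{10*n*u[n]}=10z/(z-1)^2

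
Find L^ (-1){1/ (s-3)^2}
L^(-1){1/(s-a)^n}=t^(n-1)·e^(at)/(n-1)!
Here a=3, n=2: t^1·e^(3t)/1

Answer: t·e^(3t)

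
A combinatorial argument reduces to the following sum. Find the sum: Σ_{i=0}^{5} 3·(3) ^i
Geometric series: S=a(1 - r^n)/(1 - r)
a=3, r=3, n=6
S=3(1 - 729)/-2=1092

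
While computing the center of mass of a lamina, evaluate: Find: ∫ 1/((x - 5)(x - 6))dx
Partial fractions: 1/((x-5)(x-6)) = A/(x-5) + B/(x-6)
A = -1, B = 1
∫ [-1· 1/(x-5) + 1· 1/(x-6)] dx
= (1)[ln|x-6| - ln|x-5|] + C

Answer: ln|(x-6)/(x-5)| + C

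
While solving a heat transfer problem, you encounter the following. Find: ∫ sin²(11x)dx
Using identity sin²(u)=(1 - cos(2u))/2:
∫ (1 - cos(22x))/2 dx=x/2 - sin(22x)/44 + C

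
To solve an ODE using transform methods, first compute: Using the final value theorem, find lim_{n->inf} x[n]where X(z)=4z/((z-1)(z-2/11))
Final value theorem: lim x[n] = lim_{z->1} (z-1)*X(z)
(z-1)*X(z) = 4z/(z-2/11)
As z->1: 4/(1 - 2/11) = 4/(9/11) = 44/9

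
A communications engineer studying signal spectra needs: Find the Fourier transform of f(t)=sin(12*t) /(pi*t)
sin(W * t)/(pi * t)=(W/pi) * sinc(W * t/pi) is the impulse response of the ideal low-pass filter with cutoff W (here W=12).
Its Fourier transform is a rectangular function:
F(omega)=1 for |omega| < 12, 0 otherwise

Answer: rect(omega/24) [i.e., 1 for |omega| < 12, 0 otherwise]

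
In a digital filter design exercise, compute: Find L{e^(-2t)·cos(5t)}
First shifting: L{e^(at)f(t)}=F(s-a)
L{cos(5t)}=s/(s²+25)
Shift: (s+2)/((s+2)²+25)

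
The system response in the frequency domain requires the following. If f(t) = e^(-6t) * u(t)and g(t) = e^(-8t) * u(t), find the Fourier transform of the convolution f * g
By the convolution theorem: F{f*g} = F(omega)*G(omega)
F(omega) = 1/(6 + j*omega), G(omega) = 1/(8 + j*omega)
F{f*g} = 1/((6 + j*omega)(8 + j*omega))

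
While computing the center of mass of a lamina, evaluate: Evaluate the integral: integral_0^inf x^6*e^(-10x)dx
This is a Gamma integral. Substitute u = 10x (du = 10 dx):
integral_0^inf x^6 * e^(-10x) dx = (1/10^7) integral_0^inf u^6 * e^(-u) du
= Gamma(7)/10^7 = 6!/10^7 = 720/10000000

Answer: 9/125000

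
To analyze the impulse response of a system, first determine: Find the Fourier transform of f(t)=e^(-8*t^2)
The Fourier transform of a Gaussian e^(-a*t^2) is sqrt(pi/a)*e^(-omega^2/(4a)).
With a=8: F(omega)=sqrt(pi/8)*e^(-omega^2/32)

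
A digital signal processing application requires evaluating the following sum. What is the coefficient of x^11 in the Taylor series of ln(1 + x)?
ln(1+x) = Σ (-1)^(n+1) x^n/n
Coefficient of x^11 = (-1)^12/11 = 1/11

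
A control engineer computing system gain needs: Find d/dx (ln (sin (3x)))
Chain rule: d/dx[ln(u)] = u'/u where u = sin(3x)
u' = 3cos(3x)

Answer: (3cos(3x))/(sin(3x))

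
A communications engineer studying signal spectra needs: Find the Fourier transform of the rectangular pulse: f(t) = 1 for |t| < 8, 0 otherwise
F(omega) = integral from -8 to 8 of e^(-j * omega * t) dt
= 2 * sin(8 * omega)/omega = 16 * sinc(8 * omega/pi)

Answer: 2 * sin(8 * omega)/omega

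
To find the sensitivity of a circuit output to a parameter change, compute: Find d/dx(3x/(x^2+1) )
Quotient rule: (f/g)'=(f'g - fg')/g²
f=3x, f'=3
g=x^2 + 1, g'=2x

Answer: (3·(x^2 + 1) - 6x^2)/(x^2 + 1)²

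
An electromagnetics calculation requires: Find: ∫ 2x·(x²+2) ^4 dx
Let u = x²+2, du = 2x dx
∫ u^4 du = u^5/5+C

Answer: (x²+2)^5/5+C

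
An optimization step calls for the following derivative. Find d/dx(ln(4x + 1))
Chain rule: d/dx[ln(u)] = u'/u where u = 4x+1
u' = 4

Answer: (4)/(4x+1)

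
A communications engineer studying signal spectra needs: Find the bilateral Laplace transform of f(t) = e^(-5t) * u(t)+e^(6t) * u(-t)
For e^(-5t) * u(t): L = 1/(s + 5), Re(s) > -5
For e^(6t) * u(-t): L = -1/(s-6), Re(s) < 6
Combined: F(s) = 1/(s + 5) - 1/(s-6), -5 < Re(s) < 6

Answer: 1/(s + 5) - 1/(s-6), ROC: -5 < Re(s) < 6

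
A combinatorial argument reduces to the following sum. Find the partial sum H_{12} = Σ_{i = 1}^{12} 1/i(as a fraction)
H_12 = 1 + 1/2 + 1/3 + ... + 1/12
= 86021/27720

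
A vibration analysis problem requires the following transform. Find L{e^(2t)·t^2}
First shifting: L{e^(at)f(t)}=F(s-a)
L{t^2}=2/s^3
Shift s → s-2: 2/(s-2)^3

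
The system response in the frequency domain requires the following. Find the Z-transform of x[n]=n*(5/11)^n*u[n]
Using the property Z{n * a^n * u[n]} = az/(z-a)^2
With a = 5/11: X(z) = (5/11)z/(z - 5/11)^2, |z| > 5/11

Answer: (5/11)z/(z - 5/11)^2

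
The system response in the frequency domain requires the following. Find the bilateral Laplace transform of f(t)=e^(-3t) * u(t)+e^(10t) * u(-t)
For e^(-3t)*u(t): L = 1/(s+3), Re(s) > -3
For e^(10t)*u(-t): L = -1/(s-10), Re(s) < 10
Combined: F(s) = 1/(s+3)-1/(s-10), -3 < Re(s) < 10

Answer: 1/(s+3)-1/(s-10), ROC: -3 < Re(s) < 10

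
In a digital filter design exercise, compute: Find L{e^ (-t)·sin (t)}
First shifting: L{e^(at)f(t)}=F(s-a)
L{sin(t)}=1/(s² + 1)
Shift: 1/((s + 1)² + 1)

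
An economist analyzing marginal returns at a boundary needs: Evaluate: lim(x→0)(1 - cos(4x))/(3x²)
Using 1-cos(u) ≈ u²/2 for small u:
(1-cos(4x)) ≈ (4x)²/2 = 16x²/2
So limit = 16/(2·3) = 8/3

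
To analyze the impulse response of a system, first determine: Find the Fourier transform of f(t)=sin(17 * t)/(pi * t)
sin(W * t)/(pi * t)=(W/pi) * sinc(W * t/pi) is the impulse response of the ideal low-pass filter with cutoff W (here W=17).
Its Fourier transform is a rectangular function:
F(omega)=1 for |omega| < 17, 0 otherwise

Answer: rect(omega/34) [i.e., 1 for |omega| < 17, 0 otherwise]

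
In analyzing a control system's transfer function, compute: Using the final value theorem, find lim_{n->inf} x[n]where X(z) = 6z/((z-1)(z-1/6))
Final value theorem: lim x[n]=lim_{z->1} (z-1)*X(z)
(z-1)*X(z)=6z/(z-1/6)
As z->1: 6/(1-1/6)=6/(5/6)=36/5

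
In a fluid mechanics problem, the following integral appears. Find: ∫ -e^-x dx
Since d/dx[e^-x] = - e^-x, we get 1e^-x + C

Answer: e^-x + C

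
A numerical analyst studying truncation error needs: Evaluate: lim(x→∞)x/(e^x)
Apply L'Hôpital 1 times (∞/∞ each time):
Eventually get 1!/(e^x) → 0

Answer: 0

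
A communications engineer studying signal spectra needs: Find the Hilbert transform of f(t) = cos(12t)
The Hilbert transform shifts each frequency component by -pi/2.
H{cos(wt)} = sin(wt)
With w = 12: H{cos(12t)} = sin(12t)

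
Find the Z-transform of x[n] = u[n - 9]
Using the time-shift property: Z{u[n-9]} = z^(-9)*z/(z-1)
= z^(-8)/(z-1)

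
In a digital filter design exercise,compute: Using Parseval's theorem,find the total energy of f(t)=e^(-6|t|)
Parseval's theorem: E = integral |f(t)|^2 dt = (1/2pi) integral |F(omega)|^2 domega
E = integral_{-inf}^{inf} e^(-12|t|) dt = 2*integral_0^inf e^(-12t) dt = 2/(2*6) = 1/6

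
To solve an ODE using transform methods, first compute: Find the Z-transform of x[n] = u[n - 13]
Using the time-shift property: Z{u[n-13]}=z^(-13)*z/(z-1)
=z^(-12)/(z-1)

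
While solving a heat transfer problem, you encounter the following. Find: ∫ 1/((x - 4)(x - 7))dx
Partial fractions: 1/((x-4)(x-7))=A/(x-4)+B/(x-7)
A=-1/3, B=1/3
∫ [-1/3· 1/(x-4)+1/3· 1/(x-7)] dx
=(1/3)[ln|x-7| - ln|x-4|]+C

Answer: (1/3)·ln|(x-7)/(x-4)|+C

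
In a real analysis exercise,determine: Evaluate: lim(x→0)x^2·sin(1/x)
Squeeze theorem: -|x^2| ≤ x^2·sin(1/x) ≤ |x^2|
Since x^2 → 0 as x → 0, by squeeze theorem the limit is 0

Answer: 0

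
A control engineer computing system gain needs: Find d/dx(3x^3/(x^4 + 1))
Quotient rule: (f/g)' = (f'g - fg')/g²
f = 3x^3, f' = 9x^2
g = x^4+1, g' = 4x^3

Answer: (9x^2·(x^4+1)-12x^6)/(x^4+1)²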